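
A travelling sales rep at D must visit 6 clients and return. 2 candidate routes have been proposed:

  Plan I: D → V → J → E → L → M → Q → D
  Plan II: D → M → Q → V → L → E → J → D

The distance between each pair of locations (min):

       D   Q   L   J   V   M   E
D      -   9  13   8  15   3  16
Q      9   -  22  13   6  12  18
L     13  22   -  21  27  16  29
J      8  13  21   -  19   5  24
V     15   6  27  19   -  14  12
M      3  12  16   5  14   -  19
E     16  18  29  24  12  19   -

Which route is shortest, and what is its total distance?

Plan I: 15 + 19 + 24 + 29 + 16 + 12 + 9 = 124
Plan II: 3 + 12 + 6 + 27 + 29 + 24 + 8 = 109

Shortest is Plan II, total 109 min.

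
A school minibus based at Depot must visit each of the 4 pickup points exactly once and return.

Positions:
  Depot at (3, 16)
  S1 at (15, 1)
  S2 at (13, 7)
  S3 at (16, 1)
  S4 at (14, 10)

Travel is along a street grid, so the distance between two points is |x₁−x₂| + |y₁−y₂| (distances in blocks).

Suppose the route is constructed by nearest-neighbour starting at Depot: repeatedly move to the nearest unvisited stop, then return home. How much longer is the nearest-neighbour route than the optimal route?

The nearest-neighbour route is 2 blocks longer than optimal.

From Depot: S4=17, S2=19, S1=27, S3=28 → choose S4 (17).
From S4: S2=4, S1=10, S3=11 → choose S2 (4).
From S2: S1=8, S3=9 → choose S1 (8).
From S1: S3=1 → choose S3 (1).
NN route Depot → S4 → S2 → S1 → S3 → Depot costs 58.
Optimal: Depot → S2 → S1 → S3 → S4 → Depot costs 56 (by enumerating all 12 distinct tours).
Excess = 58 − 56 = 2.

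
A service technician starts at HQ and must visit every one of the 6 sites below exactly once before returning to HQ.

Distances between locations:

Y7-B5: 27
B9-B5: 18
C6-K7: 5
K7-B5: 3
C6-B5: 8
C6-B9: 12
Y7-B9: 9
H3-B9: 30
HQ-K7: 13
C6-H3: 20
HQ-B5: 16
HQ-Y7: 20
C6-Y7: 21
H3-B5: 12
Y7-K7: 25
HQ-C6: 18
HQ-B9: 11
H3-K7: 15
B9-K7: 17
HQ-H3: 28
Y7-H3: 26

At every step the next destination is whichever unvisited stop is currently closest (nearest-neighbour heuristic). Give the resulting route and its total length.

89 along HQ → B9 → Y7 → C6 → K7 → B5 → H3 → HQ.

At HQ the remaining stops are B9 11, K7 13, B5 16, C6 18, Y7 20, H3 28; go to B9.
At B9 the remaining stops are Y7 9, C6 12, K7 17, B5 18, H3 30; go to Y7.
At Y7 the remaining stops are C6 21, K7 25, H3 26, B5 27; go to C6.
At C6 the remaining stops are K7 5, B5 8, H3 20; go to K7.
At K7 the remaining stops are B5 3, H3 15; go to B5.
At B5 the remaining stops are H3 12; go to H3.
Return H3→HQ: 28.
Total = 11 + 9 + 21 + 5 + 3 + 12 + 28 = 89.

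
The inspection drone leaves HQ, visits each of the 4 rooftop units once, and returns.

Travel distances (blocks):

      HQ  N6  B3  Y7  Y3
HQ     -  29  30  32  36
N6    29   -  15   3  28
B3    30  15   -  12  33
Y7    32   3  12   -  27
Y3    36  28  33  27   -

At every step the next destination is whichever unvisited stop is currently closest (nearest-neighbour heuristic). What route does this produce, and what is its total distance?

From HQ: distances to unvisited — N6=29, B3=30, Y7=32, Y3=36. Nearest is N6 (29).
From N6: distances to unvisited — Y7=3, B3=15, Y3=28. Nearest is Y7 (3).
From Y7: distances to unvisited — B3=12, Y3=27. Nearest is B3 (12).
From B3: distances to unvisited — Y3=33. Nearest is Y3 (33).
Return Y3→HQ: 36.
Total = 29 + 3 + 12 + 33 + 36 = 113.

Nearest-neighbour total = 113 blocks; route HQ → N6 → Y7 → B3 → Y3 → HQ.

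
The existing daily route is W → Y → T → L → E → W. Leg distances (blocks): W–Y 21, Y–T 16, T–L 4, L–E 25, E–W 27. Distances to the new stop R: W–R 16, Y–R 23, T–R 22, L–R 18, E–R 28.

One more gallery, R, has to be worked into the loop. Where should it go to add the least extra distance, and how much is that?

Minimum extra distance: 17 blocks, inserting R between E and W.

Insertion cost between consecutive stops i–j is d(i,R) + d(R,j) − d(i,j):
  between W and Y: 16 + 23 − 21 = 18
  between Y and T: 23 + 22 − 16 = 29
  between T and L: 22 + 18 − 4 = 36
  between L and E: 18 + 28 − 25 = 21
  between E and W: 28 + 16 − 27 = 17
Cheapest insertion is between E and W, adding 17.
New total = 93 + 17 = 110.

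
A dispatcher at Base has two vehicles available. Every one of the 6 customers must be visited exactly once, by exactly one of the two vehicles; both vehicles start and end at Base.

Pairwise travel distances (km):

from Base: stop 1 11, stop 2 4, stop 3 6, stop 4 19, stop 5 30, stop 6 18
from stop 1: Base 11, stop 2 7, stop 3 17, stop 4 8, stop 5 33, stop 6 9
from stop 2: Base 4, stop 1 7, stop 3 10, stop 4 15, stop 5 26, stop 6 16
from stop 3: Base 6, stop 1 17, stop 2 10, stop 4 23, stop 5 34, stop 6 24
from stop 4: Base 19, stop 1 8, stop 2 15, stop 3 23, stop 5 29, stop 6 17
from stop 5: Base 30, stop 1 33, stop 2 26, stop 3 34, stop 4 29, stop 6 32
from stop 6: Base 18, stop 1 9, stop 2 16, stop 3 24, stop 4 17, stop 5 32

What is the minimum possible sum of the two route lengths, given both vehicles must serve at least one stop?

Minimum combined distance: 106 km.

Check every non-empty split of the stops between the two vehicles; for each half take its own optimal tour:
  {stop 1} + {stop 2, stop 3, stop 4, stop 5, stop 6}: 22 + 106 = 128
  {stop 2} + {stop 1, stop 3, stop 4, stop 5, stop 6}: 8 + 104 = 112
  {stop 1, stop 2} + {stop 3, stop 4, stop 5, stop 6}: 22 + 104 = 126
  {stop 3} + {stop 1, stop 2, stop 4, stop 5, stop 6}: 12 + 94 = 106
  {stop 1, stop 3} + {stop 2, stop 4, stop 5, stop 6}: 34 + 94 = 128
  {stop 2, stop 3} + {stop 1, stop 4, stop 5, stop 6}: 20 + 94 = 114
  … (31 splits in total)
Best: vehicle 1 Base → stop 3 → Base = 12; vehicle 2 Base → stop 2 → stop 5 → stop 4 → stop 1 → stop 6 → Base = 94; combined 106.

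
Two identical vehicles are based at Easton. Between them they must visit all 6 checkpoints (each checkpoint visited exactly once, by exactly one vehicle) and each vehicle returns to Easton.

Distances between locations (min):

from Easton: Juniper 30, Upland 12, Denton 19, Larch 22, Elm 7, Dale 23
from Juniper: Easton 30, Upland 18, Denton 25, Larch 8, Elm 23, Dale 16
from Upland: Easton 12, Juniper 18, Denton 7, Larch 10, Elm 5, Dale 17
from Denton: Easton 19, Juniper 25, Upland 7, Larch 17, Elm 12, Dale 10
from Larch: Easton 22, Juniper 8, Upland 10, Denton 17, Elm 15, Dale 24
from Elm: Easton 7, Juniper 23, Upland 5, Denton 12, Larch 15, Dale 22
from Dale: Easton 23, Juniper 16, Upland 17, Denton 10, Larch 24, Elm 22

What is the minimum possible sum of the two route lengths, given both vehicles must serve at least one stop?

There are 2^5 − 1 = 31 ways to divide the 6 stops into two non-empty groups. For each, the best each vehicle can do is its own shortest tour through its group:
  {Juniper} + {Upland, Denton, Larch, Elm, Dale}: 60 + 72 = 132
  {Upland} + {Juniper, Denton, Larch, Elm, Dale}: 24 + 75 = 99
  {Juniper, Upland} + {Denton, Larch, Elm, Dale}: 60 + 72 = 132
  {Denton} + {Juniper, Upland, Larch, Elm, Dale}: 38 + 69 = 107
  {Juniper, Denton} + {Upland, Larch, Elm, Dale}: 74 + 69 = 143
  {Upland, Denton} + {Juniper, Larch, Elm, Dale}: 38 + 69 = 107
  … (31 splits in total)
  {Elm} + {Juniper, Upland, Denton, Larch, Dale}: 14 + 75 = 89  ← best
Best: vehicle 1 Easton → Elm → Easton = 14; vehicle 2 Easton → Upland → Denton → Dale → Juniper → Larch → Easton = 75; combined 89.

Minimum combined distance: 89 min.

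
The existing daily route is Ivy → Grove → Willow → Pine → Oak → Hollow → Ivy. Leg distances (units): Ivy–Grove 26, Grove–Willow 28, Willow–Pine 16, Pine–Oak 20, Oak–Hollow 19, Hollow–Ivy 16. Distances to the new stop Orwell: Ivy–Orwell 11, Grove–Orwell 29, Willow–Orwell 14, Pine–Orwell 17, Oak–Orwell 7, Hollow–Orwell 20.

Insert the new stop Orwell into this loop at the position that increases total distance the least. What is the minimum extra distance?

Insertion cost between consecutive stops i–j is d(i,Orwell) + d(Orwell,j) − d(i,j):
  between Ivy and Grove: 11 + 29 − 26 = 14
  between Grove and Willow: 29 + 14 − 28 = 15
  between Willow and Pine: 14 + 17 − 16 = 15
  between Pine and Oak: 17 + 7 − 20 = 4
  between Oak and Hollow: 7 + 20 − 19 = 8
  between Hollow and Ivy: 20 + 11 − 16 = 15
Cheapest insertion is between Pine and Oak, adding 4.
New total = 125 + 4 = 129.

Minimum extra distance: 4, inserting Orwell between Pine and Oak.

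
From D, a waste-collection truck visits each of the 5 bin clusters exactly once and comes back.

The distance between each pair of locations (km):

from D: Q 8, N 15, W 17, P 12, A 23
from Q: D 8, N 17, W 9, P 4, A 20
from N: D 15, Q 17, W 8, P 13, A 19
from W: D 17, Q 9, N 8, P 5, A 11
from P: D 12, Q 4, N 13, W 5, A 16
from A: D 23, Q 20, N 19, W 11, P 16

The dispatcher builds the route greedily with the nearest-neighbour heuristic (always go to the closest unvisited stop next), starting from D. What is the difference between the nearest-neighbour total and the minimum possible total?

From D: Q=8, P=12, N=15, W=17, A=23 → choose Q (8).
From Q: P=4, W=9, N=17, A=20 → choose P (4).
From P: W=5, N=13, A=16 → choose W (5).
From W: N=8, A=11 → choose N (8).
From N: A=19 → choose A (19).
NN route D → Q → P → W → N → A → D costs 67.
Optimal: D → Q → P → W → A → N → D costs 62 (by enumerating all 60 distinct tours).
Excess = 67 − 62 = 5.

5 km longer than the optimal tour.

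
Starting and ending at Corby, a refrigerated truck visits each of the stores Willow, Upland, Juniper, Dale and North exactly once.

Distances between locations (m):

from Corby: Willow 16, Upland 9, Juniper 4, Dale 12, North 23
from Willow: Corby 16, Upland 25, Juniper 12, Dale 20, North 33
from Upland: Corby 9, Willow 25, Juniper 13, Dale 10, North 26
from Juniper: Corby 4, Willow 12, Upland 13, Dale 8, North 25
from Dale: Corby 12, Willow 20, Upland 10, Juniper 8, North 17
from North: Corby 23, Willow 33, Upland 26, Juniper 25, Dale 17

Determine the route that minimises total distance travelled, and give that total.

Minimum total distance: 85 m.

With 5 stops there are 5!/2 = 60 distinct round trips (a route and its reverse cost the same).
Corby→Willow→Upland→Juniper→Dale→North→Corby: 16+25+13+8+17+23 = 102
Corby→Willow→Upland→Juniper→North→Dale→Corby: 16+25+13+25+17+12 = 108
Corby→Willow→Upland→Dale→Juniper→North→Corby: 16+25+10+8+25+23 = 107
Corby→Willow→Upland→Dale→North→Juniper→Corby: 16+25+10+17+25+4 = 97
Corby→Willow→Upland→North→Juniper→Dale→Corby: 16+25+26+25+8+12 = 112
Corby→Willow→Upland→North→Dale→Juniper→Corby: 16+25+26+17+8+4 = 96
Corby→Willow→Juniper→Upland→Dale→North→Corby: 16+12+13+10+17+23 = 91
Corby→Willow→Juniper→Upland→North→Dale→Corby: 16+12+13+26+17+12 = 96
Corby→Willow→Juniper→Dale→Upland→North→Corby: 16+12+8+10+26+23 = 95
Corby→Willow→Juniper→Dale→North→Upland→Corby: 16+12+8+17+26+9 = 88
Corby→Willow→Juniper→North→Upland→Dale→Corby: 16+12+25+26+10+12 = 101
Corby→Willow→Juniper→North→Dale→Upland→Corby: 16+12+25+17+10+9 = 89
Corby→Willow→Dale→Upland→Juniper→North→Corby: 16+20+10+13+25+23 = 107
Corby→Willow→Dale→Upland→North→Juniper→Corby: 16+20+10+26+25+4 = 101
… (46 more)
Corby→Upland→Dale→North→Willow→Juniper→Corby: 9+10+17+33+12+4 = 85  ← best
The minimum is 85.
One optimal route: Corby → Upland → Dale → North → Willow → Juniper → Corby (or its reverse).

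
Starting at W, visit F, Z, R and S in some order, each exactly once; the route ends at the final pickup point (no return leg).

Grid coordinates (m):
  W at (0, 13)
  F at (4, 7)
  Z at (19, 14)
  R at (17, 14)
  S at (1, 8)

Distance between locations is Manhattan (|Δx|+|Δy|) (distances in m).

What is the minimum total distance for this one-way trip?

There are 4! = 24 possible orderings.
W - F - Z - R - S: 10+22+2+22 = 56
W - F - Z - S - R: 10+22+24+22 = 78
W - F - R - Z - S: 10+20+2+24 = 56
W - F - R - S - Z: 10+20+22+24 = 76
W - F - S - Z - R: 10+4+24+2 = 40
W - F - S - R - Z: 10+4+22+2 = 38
W - Z - F - R - S: 20+22+20+22 = 84
W - Z - F - S - R: 20+22+4+22 = 68
W - Z - R - F - S: 20+2+20+4 = 46
W - Z - R - S - F: 20+2+22+4 = 48
W - Z - S - F - R: 20+24+4+20 = 68
W - Z - S - R - F: 20+24+22+20 = 86
W - R - F - Z - S: 18+20+22+24 = 84
W - R - F - S - Z: 18+20+4+24 = 66
… (10 more)
W - S - F - R - Z: 6+4+20+2 = 32  ← best
The minimum is 32.
One shortest path: W → S → F → R → Z.

Minimum one-way distance = 32 m.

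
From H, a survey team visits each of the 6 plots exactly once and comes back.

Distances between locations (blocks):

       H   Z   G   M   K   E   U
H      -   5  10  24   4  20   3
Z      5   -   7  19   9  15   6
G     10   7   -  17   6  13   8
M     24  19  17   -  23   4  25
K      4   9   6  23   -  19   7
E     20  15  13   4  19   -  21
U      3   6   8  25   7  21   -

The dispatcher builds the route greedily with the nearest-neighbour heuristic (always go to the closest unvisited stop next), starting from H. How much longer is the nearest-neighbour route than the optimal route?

From H: U=3, K=4, Z=5, G=10, E=20, M=24 → choose U (3).
From U: Z=6, K=7, G=8, E=21, M=25 → choose Z (6).
From Z: G=7, K=9, E=15, M=19 → choose G (7).
From G: K=6, E=13, M=17 → choose K (6).
From K: E=19, M=23 → choose E (19).
From E: M=4 → choose M (4).
NN route H → U → Z → G → K → E → M → H costs 69.
Optimal: H → K → G → M → E → Z → U → H costs 55 (by enumerating all 360 distinct tours).
Excess = 69 − 55 = 14.

Excess over optimum: 14 blocks.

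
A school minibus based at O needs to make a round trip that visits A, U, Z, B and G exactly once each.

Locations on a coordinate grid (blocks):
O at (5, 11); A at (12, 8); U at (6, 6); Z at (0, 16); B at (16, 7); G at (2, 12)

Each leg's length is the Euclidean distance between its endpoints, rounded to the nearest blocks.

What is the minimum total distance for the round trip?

There are 60 distinct closed tours to check (reversals are equivalent).
O - A - U - Z - B - G - O: 8+6+12+18+15+3 = 62
O - A - U - Z - G - B - O: 8+6+12+4+15+12 = 57
O - A - U - B - Z - G - O: 8+6+10+18+4+3 = 49
O - A - U - B - G - Z - O: 8+6+10+15+4+7 = 50
O - A - U - G - Z - B - O: 8+6+7+4+18+12 = 55
O - A - U - G - B - Z - O: 8+6+7+15+18+7 = 61
O - A - Z - U - B - G - O: 8+14+12+10+15+3 = 62
O - A - Z - U - G - B - O: 8+14+12+7+15+12 = 68
O - A - Z - B - U - G - O: 8+14+18+10+7+3 = 60
O - A - Z - B - G - U - O: 8+14+18+15+7+5 = 67
O - A - Z - G - U - B - O: 8+14+4+7+10+12 = 55
O - A - Z - G - B - U - O: 8+14+4+15+10+5 = 56
O - A - B - U - Z - G - O: 8+4+10+12+4+3 = 41
O - A - B - U - G - Z - O: 8+4+10+7+4+7 = 40
… (46 more)
The minimum is 40.
One optimal route: O → A → B → U → G → Z → O (or its reverse).

Shortest round trip = 40 blocks.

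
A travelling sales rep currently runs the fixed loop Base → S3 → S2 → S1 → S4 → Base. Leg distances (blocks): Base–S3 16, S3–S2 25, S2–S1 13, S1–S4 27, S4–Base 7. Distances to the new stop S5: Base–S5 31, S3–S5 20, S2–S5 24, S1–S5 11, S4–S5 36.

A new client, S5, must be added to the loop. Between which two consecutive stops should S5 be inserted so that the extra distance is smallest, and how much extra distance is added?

Minimum extra distance: 19 blocks, inserting S5 between S3 and S2.

Insertion cost between consecutive stops i–j is d(i,S5) + d(S5,j) − d(i,j):
  between Base and S3: 31 + 20 − 16 = 35
  between S3 and S2: 20 + 24 − 25 = 19
  between S2 and S1: 24 + 11 − 13 = 22
  between S1 and S4: 11 + 36 − 27 = 20
  between S4 and Base: 36 + 31 − 7 = 60
Cheapest insertion is between S3 and S2, adding 19.
New total = 88 + 19 = 107.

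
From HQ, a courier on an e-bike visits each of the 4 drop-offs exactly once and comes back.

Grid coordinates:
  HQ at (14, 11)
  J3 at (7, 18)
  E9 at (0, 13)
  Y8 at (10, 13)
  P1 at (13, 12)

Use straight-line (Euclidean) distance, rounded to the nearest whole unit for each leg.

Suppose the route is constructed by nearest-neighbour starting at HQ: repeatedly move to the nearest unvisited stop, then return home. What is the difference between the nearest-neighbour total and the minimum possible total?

1 longer than the optimal tour.

HQ: P1=1, Y8=4, J3=10, E9=14 ⇒ P1
P1: Y8=3, J3=8, E9=13 ⇒ Y8
Y8: J3=6, E9=10 ⇒ J3
J3: E9=9 ⇒ E9
NN route HQ → P1 → Y8 → J3 → E9 → HQ costs 33.
Optimal: HQ → Y8 → E9 → J3 → P1 → HQ costs 32 (by enumerating all 12 distinct tours).
Excess = 33 − 32 = 1.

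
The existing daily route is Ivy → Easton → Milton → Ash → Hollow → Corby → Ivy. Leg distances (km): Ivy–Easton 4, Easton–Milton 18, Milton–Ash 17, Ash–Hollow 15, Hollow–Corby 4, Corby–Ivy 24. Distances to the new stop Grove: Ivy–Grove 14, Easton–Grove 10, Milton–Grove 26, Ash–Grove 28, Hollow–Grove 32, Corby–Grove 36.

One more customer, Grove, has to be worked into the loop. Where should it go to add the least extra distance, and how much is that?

+18 km — insert Grove between Easton and Milton.

Insertion cost between consecutive stops i–j is d(i,Grove) + d(Grove,j) − d(i,j):
  between Ivy and Easton: 14 + 10 − 4 = 20
  between Easton and Milton: 10 + 26 − 18 = 18
  between Milton and Ash: 26 + 28 − 17 = 37
  between Ash and Hollow: 28 + 32 − 15 = 45
  between Hollow and Corby: 32 + 36 − 4 = 64
  between Corby and Ivy: 36 + 14 − 24 = 26
Cheapest insertion is between Easton and Milton, adding 18.
New total = 82 + 18 = 100.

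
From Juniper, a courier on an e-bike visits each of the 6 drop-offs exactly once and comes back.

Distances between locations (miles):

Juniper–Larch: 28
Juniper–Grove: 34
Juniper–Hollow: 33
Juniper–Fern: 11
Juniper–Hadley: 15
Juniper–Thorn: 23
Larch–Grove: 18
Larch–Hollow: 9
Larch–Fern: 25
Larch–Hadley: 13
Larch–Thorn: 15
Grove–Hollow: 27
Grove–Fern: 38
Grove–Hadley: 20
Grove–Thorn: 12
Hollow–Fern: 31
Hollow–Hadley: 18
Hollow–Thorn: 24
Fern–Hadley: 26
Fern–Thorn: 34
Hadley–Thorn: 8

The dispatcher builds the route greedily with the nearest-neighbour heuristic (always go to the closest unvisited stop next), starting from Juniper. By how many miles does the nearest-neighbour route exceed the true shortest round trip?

Juniper: Fern=11, Hadley=15, Thorn=23, Larch=28, Hollow=33, Grove=34 ⇒ Fern
Fern: Larch=25, Hadley=26, Hollow=31, Thorn=34, Grove=38 ⇒ Larch
Larch: Hollow=9, Hadley=13, Thorn=15, Grove=18 ⇒ Hollow
Hollow: Hadley=18, Thorn=24, Grove=27 ⇒ Hadley
Hadley: Thorn=8, Grove=20 ⇒ Thorn
Thorn: Grove=12 ⇒ Grove
NN route Juniper → Fern → Larch → Hollow → Hadley → Thorn → Grove → Juniper costs 117.
Optimal: Juniper → Fern → Hollow → Larch → Grove → Thorn → Hadley → Juniper costs 104 (by enumerating all 360 distinct tours).
Excess = 117 − 104 = 13.

13 miles longer than the optimal tour.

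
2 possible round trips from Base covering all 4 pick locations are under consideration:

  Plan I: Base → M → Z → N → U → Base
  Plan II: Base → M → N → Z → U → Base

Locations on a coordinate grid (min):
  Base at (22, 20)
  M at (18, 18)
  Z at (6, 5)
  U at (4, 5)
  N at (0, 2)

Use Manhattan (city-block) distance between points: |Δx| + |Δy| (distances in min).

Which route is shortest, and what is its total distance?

80 min — Plan I is the shortest.

Plan I: 6 + 25 + 9 + 7 + 33 = 80
Plan II: 6 + 34 + 9 + 2 + 33 = 84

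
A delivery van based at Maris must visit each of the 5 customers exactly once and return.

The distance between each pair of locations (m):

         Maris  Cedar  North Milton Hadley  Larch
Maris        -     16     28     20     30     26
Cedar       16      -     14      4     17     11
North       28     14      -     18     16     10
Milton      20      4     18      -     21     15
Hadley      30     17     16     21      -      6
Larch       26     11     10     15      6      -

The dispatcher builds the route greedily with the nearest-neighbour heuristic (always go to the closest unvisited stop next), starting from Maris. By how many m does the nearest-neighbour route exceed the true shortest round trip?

Excess over optimum: 1 m.

Maris: Cedar=16, Milton=20, Larch=26, North=28, Hadley=30 ⇒ Cedar
Cedar: Milton=4, Larch=11, North=14, Hadley=17 ⇒ Milton
Milton: Larch=15, North=18, Hadley=21 ⇒ Larch
Larch: Hadley=6, North=10 ⇒ Hadley
Hadley: North=16 ⇒ North
NN route Maris → Cedar → Milton → Larch → Hadley → North → Maris costs 85.
Optimal: Maris → Cedar → Milton → North → Larch → Hadley → Maris costs 84 (by enumerating all 60 distinct tours).
Excess = 85 − 84 = 1.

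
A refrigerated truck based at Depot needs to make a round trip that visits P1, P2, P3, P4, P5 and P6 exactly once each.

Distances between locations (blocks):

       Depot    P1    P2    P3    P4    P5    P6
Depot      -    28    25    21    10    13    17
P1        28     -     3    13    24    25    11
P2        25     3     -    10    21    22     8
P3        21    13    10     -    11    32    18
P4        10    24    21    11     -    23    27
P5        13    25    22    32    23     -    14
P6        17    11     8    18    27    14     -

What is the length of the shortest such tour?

Minimum total distance: 72 blocks.

There are 360 distinct closed tours to check (reversals are equivalent).
Depot → P1 → P2 → P3 → P4 → P5 → P6 → Depot: 28+3+10+11+23+14+17 = 106
Depot → P1 → P2 → P3 → P4 → P6 → P5 → Depot: 28+3+10+11+27+14+13 = 106
Depot → P1 → P2 → P3 → P5 → P4 → P6 → Depot: 28+3+10+32+23+27+17 = 140
Depot → P1 → P2 → P3 → P5 → P6 → P4 → Depot: 28+3+10+32+14+27+10 = 124
Depot → P1 → P2 → P3 → P6 → P4 → P5 → Depot: 28+3+10+18+27+23+13 = 122
Depot → P1 → P2 → P3 → P6 → P5 → P4 → Depot: 28+3+10+18+14+23+10 = 106
Depot → P1 → P2 → P4 → P3 → P5 → P6 → Depot: 28+3+21+11+32+14+17 = 126
Depot → P1 → P2 → P4 → P3 → P6 → P5 → Depot: 28+3+21+11+18+14+13 = 108
… (352 more)
Depot → P4 → P3 → P1 → P2 → P6 → P5 → Depot: 10+11+13+3+8+14+13 = 72  ← best
The minimum is 72.
One optimal route: Depot → P4 → P3 → P1 → P2 → P6 → P5 → Depot (or its reverse).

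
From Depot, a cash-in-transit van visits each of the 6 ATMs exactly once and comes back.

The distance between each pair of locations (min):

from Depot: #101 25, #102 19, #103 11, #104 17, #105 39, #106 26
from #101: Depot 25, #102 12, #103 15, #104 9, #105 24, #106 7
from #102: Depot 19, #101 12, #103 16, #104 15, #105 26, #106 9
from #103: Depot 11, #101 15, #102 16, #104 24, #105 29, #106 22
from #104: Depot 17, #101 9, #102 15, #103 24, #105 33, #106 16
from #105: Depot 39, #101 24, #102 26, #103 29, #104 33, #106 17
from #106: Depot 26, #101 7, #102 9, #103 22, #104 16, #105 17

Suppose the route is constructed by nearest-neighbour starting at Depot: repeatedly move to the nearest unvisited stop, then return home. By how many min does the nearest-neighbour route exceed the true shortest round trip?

Excess over optimum: 26 min.

Depot: #103=11, #104=17, #102=19, #101=25, #106=26, #105=39 ⇒ #103
#103: #101=15, #102=16, #106=22, #104=24, #105=29 ⇒ #101
#101: #106=7, #104=9, #102=12, #105=24 ⇒ #106
#106: #102=9, #104=16, #105=17 ⇒ #102
#102: #104=15, #105=26 ⇒ #104
#104: #105=33 ⇒ #105
NN route Depot → #103 → #101 → #106 → #102 → #104 → #105 → Depot costs 129.
Optimal: Depot → #103 → #102 → #105 → #106 → #101 → #104 → Depot costs 103 (by enumerating all 360 distinct tours).
Excess = 129 − 103 = 26.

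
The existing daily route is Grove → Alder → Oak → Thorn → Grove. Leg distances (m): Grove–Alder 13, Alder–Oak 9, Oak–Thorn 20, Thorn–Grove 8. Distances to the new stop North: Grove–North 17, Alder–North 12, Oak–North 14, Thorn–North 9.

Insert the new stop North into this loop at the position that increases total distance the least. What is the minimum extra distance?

Insertion cost between consecutive stops i–j is d(i,North) + d(North,j) − d(i,j):
  between Grove and Alder: 17 + 12 − 13 = 16
  between Alder and Oak: 12 + 14 − 9 = 17
  between Oak and Thorn: 14 + 9 − 20 = 3
  between Thorn and Grove: 9 + 17 − 8 = 18
Cheapest insertion is between Oak and Thorn, adding 3.
New total = 50 + 3 = 53.

Adding 3 m by placing North on the Oak–Thorn leg.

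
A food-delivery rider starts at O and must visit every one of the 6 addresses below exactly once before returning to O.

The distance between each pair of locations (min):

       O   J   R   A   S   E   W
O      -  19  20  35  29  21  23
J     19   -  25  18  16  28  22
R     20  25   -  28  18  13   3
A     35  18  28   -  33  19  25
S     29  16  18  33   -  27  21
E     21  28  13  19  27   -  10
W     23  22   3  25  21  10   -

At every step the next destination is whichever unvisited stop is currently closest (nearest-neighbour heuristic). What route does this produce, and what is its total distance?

Total distance 120 min via the nearest-neighbour route O → J → S → R → W → E → A → O.

O → [J:19 / R:20 / E:21 / W:23 / S:29 / A:35] → J (19)
J → [S:16 / A:18 / W:22 / R:25 / E:28] → S (16)
S → [R:18 / W:21 / E:27 / A:33] → R (18)
R → [W:3 / E:13 / A:28] → W (3)
W → [E:10 / A:25] → E (10)
E → [A:19] → A (19)
Return A→O: 35.
Total = 19 + 16 + 18 + 3 + 10 + 19 + 35 = 120.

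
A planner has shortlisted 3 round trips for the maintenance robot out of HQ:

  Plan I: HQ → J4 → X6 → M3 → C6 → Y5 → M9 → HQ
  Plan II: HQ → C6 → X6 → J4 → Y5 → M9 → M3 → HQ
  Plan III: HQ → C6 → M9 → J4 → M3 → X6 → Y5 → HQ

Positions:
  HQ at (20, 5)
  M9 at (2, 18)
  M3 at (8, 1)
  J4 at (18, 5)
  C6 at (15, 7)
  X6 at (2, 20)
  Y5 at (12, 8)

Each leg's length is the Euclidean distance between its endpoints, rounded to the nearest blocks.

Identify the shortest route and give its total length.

92 blocks — Plan I is the shortest.

Plan I: 2 + 22 + 20 + 9 + 3 + 14 + 22 = 92
Plan II: 5 + 18 + 22 + 7 + 14 + 18 + 13 = 97
Plan III: 5 + 17 + 21 + 11 + 20 + 16 + 9 = 99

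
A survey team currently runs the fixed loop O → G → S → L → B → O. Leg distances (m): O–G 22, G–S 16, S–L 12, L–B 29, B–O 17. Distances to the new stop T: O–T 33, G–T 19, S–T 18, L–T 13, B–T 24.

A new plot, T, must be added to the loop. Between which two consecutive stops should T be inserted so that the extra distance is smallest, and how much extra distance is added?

Insertion cost between consecutive stops i–j is d(i,T) + d(T,j) − d(i,j):
  between O and G: 33 + 19 − 22 = 30
  between G and S: 19 + 18 − 16 = 21
  between S and L: 18 + 13 − 12 = 19
  between L and B: 13 + 24 − 29 = 8
  between B and O: 24 + 33 − 17 = 40
Cheapest insertion is between L and B, adding 8.
New total = 96 + 8 = 104.

Adding 8 m by placing T on the L–B leg.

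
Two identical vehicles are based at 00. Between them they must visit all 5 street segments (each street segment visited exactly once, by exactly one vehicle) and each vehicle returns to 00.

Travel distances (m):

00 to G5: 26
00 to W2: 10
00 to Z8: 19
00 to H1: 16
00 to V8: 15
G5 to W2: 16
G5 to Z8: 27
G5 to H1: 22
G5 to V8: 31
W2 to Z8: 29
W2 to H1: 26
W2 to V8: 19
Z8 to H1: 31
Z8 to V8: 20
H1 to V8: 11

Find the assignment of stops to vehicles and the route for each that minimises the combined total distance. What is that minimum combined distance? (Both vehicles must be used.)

Minimum combined distance: 112 m.

Check every non-empty split of the stops between the two vehicles; for each half take its own optimal tour:
  {G5} + {W2, Z8, H1, V8}: 52 + 86 = 138
  {W2} + {G5, Z8, H1, V8}: 20 + 94 = 114
  {G5, W2} + {Z8, H1, V8}: 52 + 66 = 118
  {Z8} + {G5, W2, H1, V8}: 38 + 74 = 112
  {G5, Z8} + {W2, H1, V8}: 72 + 56 = 128
  {W2, Z8} + {G5, H1, V8}: 58 + 74 = 132
  … (15 splits in total)
Best: vehicle 1 00 → Z8 → 00 = 38; vehicle 2 00 → W2 → G5 → H1 → V8 → 00 = 74; combined 112.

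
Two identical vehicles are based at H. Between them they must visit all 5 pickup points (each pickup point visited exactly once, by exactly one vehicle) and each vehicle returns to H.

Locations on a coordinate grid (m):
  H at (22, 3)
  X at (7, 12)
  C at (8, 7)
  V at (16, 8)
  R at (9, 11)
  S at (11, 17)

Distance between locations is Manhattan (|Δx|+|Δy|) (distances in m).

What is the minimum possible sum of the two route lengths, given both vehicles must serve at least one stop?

Try each way of splitting the stops between the two vehicles (each non-empty) and, for each split, find the best tour for each vehicle:
  {X} + {C, V, R, S}: 48 + 56 = 104
  {C} + {X, V, R, S}: 36 + 58 = 94
  {X, C} + {V, R, S}: 48 + 54 = 102
  {V} + {X, C, R, S}: 22 + 60 = 82
  {X, V} + {C, R, S}: 48 + 56 = 104
  {C, V} + {X, R, S}: 38 + 58 = 96
  … (15 splits in total)
Best: vehicle 1 H → V → H = 22; vehicle 2 H → C → X → R → S → H = 60; combined 82.

Minimum combined distance: 82 m.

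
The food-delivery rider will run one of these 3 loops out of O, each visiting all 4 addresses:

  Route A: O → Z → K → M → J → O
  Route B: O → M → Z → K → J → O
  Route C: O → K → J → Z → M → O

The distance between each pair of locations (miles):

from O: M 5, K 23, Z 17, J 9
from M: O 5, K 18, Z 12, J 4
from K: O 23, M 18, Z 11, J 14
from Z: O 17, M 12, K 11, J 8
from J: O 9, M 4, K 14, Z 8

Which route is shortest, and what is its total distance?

51 miles — Route B is the shortest.

Route A: 17 + 11 + 18 + 4 + 9 = 59
Route B: 5 + 12 + 11 + 14 + 9 = 51
Route C: 23 + 14 + 8 + 12 + 5 = 62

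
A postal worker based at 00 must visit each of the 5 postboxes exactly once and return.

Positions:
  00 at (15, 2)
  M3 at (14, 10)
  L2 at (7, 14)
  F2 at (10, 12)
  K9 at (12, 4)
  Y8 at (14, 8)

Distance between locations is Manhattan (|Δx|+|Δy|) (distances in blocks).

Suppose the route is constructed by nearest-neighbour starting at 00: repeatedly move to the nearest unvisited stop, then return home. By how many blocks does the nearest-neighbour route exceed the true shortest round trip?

00: K9=5, Y8=7, M3=9, F2=15, L2=20 ⇒ K9
K9: Y8=6, M3=8, F2=10, L2=15 ⇒ Y8
Y8: M3=2, F2=8, L2=13 ⇒ M3
M3: F2=6, L2=11 ⇒ F2
F2: L2=5 ⇒ L2
NN route 00 → K9 → Y8 → M3 → F2 → L2 → 00 costs 44.
Optimal: 00 → K9 → L2 → F2 → M3 → Y8 → 00 costs 40 (by enumerating all 60 distinct tours).
Excess = 44 − 40 = 4.

The nearest-neighbour route is 4 blocks longer than optimal.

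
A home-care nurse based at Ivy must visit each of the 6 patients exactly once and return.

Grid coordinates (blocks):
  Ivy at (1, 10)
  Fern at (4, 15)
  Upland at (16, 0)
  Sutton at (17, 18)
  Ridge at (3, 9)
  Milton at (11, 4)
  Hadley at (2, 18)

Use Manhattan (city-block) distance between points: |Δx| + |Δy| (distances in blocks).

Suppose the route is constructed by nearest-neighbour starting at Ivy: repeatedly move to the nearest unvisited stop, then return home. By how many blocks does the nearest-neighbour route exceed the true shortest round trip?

Ivy: Ridge=3, Fern=8, Hadley=9, Milton=16, Sutton=24, Upland=25 ⇒ Ridge
Ridge: Fern=7, Hadley=10, Milton=13, Upland=22, Sutton=23 ⇒ Fern
Fern: Hadley=5, Sutton=16, Milton=18, Upland=27 ⇒ Hadley
Hadley: Sutton=15, Milton=23, Upland=32 ⇒ Sutton
Sutton: Upland=19, Milton=20 ⇒ Upland
Upland: Milton=9 ⇒ Milton
NN route Ivy → Ridge → Fern → Hadley → Sutton → Upland → Milton → Ivy costs 74.
Optimal: Ivy → Fern → Hadley → Sutton → Upland → Milton → Ridge → Ivy costs 72 (by enumerating all 360 distinct tours).
Excess = 74 − 72 = 2.

Excess over optimum: 2 blocks.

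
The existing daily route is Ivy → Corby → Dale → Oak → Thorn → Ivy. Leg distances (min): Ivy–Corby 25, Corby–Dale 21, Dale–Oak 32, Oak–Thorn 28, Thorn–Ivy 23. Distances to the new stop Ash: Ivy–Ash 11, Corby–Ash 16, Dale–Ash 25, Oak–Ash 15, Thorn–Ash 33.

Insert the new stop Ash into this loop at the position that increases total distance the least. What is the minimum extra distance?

Insertion cost between consecutive stops i–j is d(i,Ash) + d(Ash,j) − d(i,j):
  between Ivy and Corby: 11 + 16 − 25 = 2
  between Corby and Dale: 16 + 25 − 21 = 20
  between Dale and Oak: 25 + 15 − 32 = 8
  between Oak and Thorn: 15 + 33 − 28 = 20
  between Thorn and Ivy: 33 + 11 − 23 = 21
Cheapest insertion is between Ivy and Corby, adding 2.
New total = 129 + 2 = 131.

+2 min — insert Ash between Ivy and Corby.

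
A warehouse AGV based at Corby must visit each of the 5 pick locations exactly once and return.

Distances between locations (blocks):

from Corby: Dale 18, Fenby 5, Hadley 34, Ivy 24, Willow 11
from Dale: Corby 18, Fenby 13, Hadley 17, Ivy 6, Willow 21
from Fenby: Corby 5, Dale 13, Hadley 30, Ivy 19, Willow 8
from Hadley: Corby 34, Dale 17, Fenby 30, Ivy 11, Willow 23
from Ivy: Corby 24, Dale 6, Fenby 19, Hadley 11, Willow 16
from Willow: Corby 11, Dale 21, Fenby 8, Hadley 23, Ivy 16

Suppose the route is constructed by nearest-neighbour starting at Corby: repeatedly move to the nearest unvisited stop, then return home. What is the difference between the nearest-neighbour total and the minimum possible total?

From Corby: Fenby=5, Willow=11, Dale=18, Ivy=24, Hadley=34 → choose Fenby (5).
From Fenby: Willow=8, Dale=13, Ivy=19, Hadley=30 → choose Willow (8).
From Willow: Ivy=16, Dale=21, Hadley=23 → choose Ivy (16).
From Ivy: Dale=6, Hadley=11 → choose Dale (6).
From Dale: Hadley=17 → choose Hadley (17).
NN route Corby → Fenby → Willow → Ivy → Dale → Hadley → Corby costs 86.
Optimal: Corby → Fenby → Dale → Ivy → Hadley → Willow → Corby costs 69 (by enumerating all 60 distinct tours).
Excess = 86 − 69 = 17.

Excess over optimum: 17 blocks.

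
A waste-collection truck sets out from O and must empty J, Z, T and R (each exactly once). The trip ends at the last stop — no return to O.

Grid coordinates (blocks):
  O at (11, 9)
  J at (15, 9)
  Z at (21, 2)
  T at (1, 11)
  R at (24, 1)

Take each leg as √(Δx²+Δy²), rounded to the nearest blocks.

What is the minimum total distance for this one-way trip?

There are 4! = 24 possible orderings.
O→J→Z→T→R: 4+9+22+25 = 60
O→J→Z→R→T: 4+9+3+25 = 41
O→J→T→Z→R: 4+14+22+3 = 43
O→J→T→R→Z: 4+14+25+3 = 46
O→J→R→Z→T: 4+12+3+22 = 41
O→J→R→T→Z: 4+12+25+22 = 63
O→Z→J→T→R: 12+9+14+25 = 60
O→Z→J→R→T: 12+9+12+25 = 58
O→Z→T→J→R: 12+22+14+12 = 60
O→Z→T→R→J: 12+22+25+12 = 71
O→Z→R→J→T: 12+3+12+14 = 41
O→Z→R→T→J: 12+3+25+14 = 54
O→T→J→Z→R: 10+14+9+3 = 36
O→T→J→R→Z: 10+14+12+3 = 39
… (10 more)
The minimum is 36.
One shortest path: O → T → J → Z → R.

Shortest open route: 36 blocks.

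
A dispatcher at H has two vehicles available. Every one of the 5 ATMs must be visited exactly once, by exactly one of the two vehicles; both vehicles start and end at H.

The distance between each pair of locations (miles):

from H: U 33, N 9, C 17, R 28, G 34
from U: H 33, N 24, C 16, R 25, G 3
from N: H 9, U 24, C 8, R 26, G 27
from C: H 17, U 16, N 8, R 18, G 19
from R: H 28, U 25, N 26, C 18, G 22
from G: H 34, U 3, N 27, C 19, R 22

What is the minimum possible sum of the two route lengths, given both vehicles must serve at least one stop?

104 miles — the smallest possible combined total.

There are 2^4 − 1 = 15 ways to divide the 5 stops into two non-empty groups. For each, the best each vehicle can do is its own shortest tour through its group:
  {U} + {N, C, R, G}: 66 + 86 = 152
  {N} + {U, C, R, G}: 18 + 86 = 104
  {U, N} + {C, R, G}: 66 + 86 = 152
  {C} + {U, N, R, G}: 34 + 86 = 120
  {U, C} + {N, R, G}: 66 + 86 = 152
  {N, C} + {U, R, G}: 34 + 86 = 120
  … (15 splits in total)
Best: vehicle 1 H → N → H = 18; vehicle 2 H → C → U → G → R → H = 86; combined 104.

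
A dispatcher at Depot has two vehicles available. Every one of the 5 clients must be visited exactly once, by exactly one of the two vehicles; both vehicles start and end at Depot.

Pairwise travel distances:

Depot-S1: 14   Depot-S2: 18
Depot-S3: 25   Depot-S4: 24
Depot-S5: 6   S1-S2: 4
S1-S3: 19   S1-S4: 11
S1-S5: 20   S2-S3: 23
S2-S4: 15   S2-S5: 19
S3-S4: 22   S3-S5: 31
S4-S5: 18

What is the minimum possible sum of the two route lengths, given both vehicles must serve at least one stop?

Try each way of splitting the stops between the two vehicles (each non-empty) and, for each split, find the best tour for each vehicle:
  {S1} + {S2, S3, S4, S5}: 28 + 87 = 115
  {S2} + {S1, S3, S4, S5}: 36 + 79 = 115
  {S1, S2} + {S3, S4, S5}: 36 + 71 = 107
  {S3} + {S1, S2, S4, S5}: 50 + 57 = 107
  {S1, S3} + {S2, S4, S5}: 58 + 57 = 115
  {S2, S3} + {S1, S4, S5}: 66 + 49 = 115
  … (15 splits in total)
  {S1, S2, S3, S4} + {S5}: 80 + 12 = 92  ← best
Best: vehicle 1 Depot → S1 → S2 → S4 → S3 → Depot = 80; vehicle 2 Depot → S5 → Depot = 12; combined 92.

Minimum combined distance: 92.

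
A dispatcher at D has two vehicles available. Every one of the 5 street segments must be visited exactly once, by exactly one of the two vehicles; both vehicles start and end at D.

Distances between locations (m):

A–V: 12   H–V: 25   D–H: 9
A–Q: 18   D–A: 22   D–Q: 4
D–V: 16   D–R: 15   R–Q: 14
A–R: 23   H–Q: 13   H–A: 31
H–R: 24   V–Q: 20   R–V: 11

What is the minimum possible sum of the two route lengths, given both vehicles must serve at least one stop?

Minimum combined distance: 78 m.

There are 2^4 − 1 = 15 ways to divide the 5 stops into two non-empty groups. For each, the best each vehicle can do is its own shortest tour through its group:
  {H} + {A, R, V, Q}: 18 + 60 = 78
  {A} + {H, R, V, Q}: 44 + 63 = 107
  {H, A} + {R, V, Q}: 62 + 45 = 107
  {R} + {H, A, V, Q}: 30 + 68 = 98
  {H, R} + {A, V, Q}: 48 + 50 = 98
  {A, R} + {H, V, Q}: 60 + 58 = 118
  … (15 splits in total)
Best: vehicle 1 D → H → D = 18; vehicle 2 D → R → V → A → Q → D = 60; combined 78.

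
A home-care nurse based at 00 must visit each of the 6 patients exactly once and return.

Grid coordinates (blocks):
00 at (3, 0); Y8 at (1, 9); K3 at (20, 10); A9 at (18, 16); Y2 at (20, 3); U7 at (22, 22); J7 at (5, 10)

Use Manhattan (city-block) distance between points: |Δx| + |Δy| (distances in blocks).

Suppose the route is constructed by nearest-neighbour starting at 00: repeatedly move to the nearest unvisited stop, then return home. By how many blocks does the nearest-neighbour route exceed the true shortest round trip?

Excess over optimum: 18 blocks.

From 00: Y8=11, J7=12, Y2=20, K3=27, A9=31, U7=41 → choose Y8 (11).
From Y8: J7=5, K3=20, A9=24, Y2=25, U7=34 → choose J7 (5).
From J7: K3=15, A9=19, Y2=22, U7=29 → choose K3 (15).
From K3: Y2=7, A9=8, U7=14 → choose Y2 (7).
From Y2: A9=15, U7=21 → choose A9 (15).
From A9: U7=10 → choose U7 (10).
NN route 00 → Y8 → J7 → K3 → Y2 → A9 → U7 → 00 costs 104.
Optimal: 00 → Y8 → J7 → A9 → U7 → K3 → Y2 → 00 costs 86 (by enumerating all 360 distinct tours).
Excess = 104 − 86 = 18.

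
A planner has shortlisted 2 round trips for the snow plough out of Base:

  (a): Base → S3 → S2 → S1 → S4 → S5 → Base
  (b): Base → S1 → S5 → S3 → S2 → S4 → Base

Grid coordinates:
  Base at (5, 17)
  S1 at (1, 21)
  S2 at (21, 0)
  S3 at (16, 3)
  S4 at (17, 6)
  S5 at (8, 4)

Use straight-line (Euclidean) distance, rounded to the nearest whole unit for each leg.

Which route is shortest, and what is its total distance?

(a): 18 + 6 + 29 + 22 + 9 + 13 = 97
(b): 6 + 18 + 8 + 6 + 7 + 16 = 61

Shortest is (b), total 61.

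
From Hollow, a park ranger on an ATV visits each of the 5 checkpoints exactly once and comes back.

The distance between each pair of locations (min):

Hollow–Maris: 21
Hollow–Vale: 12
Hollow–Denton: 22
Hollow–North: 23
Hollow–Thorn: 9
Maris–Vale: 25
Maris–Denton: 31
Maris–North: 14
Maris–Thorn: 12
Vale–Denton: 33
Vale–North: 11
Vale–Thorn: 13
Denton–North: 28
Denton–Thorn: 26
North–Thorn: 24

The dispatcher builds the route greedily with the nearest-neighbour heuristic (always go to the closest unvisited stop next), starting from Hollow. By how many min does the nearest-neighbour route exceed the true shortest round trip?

Excess over optimum: 4 min.

From Hollow: Thorn=9, Vale=12, Maris=21, Denton=22, North=23 → choose Thorn (9).
From Thorn: Maris=12, Vale=13, North=24, Denton=26 → choose Maris (12).
From Maris: North=14, Vale=25, Denton=31 → choose North (14).
From North: Vale=11, Denton=28 → choose Vale (11).
From Vale: Denton=33 → choose Denton (33).
NN route Hollow → Thorn → Maris → North → Vale → Denton → Hollow costs 101.
Optimal: Hollow → Vale → North → Maris → Thorn → Denton → Hollow costs 97 (by enumerating all 60 distinct tours).
Excess = 101 − 97 = 4.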